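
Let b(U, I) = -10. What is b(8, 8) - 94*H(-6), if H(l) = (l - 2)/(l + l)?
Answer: -218/3 ≈ -72.667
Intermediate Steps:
H(l) = (-2 + l)/(2*l) (H(l) = (-2 + l)/((2*l)) = (-2 + l)*(1/(2*l)) = (-2 + l)/(2*l))
b(8, 8) - 94*H(-6) = -10 - 47*(-2 - 6)/(-6) = -10 - 47*(-1)*(-8)/6 = -10 - 94*⅔ = -10 - 188/3 = -218/3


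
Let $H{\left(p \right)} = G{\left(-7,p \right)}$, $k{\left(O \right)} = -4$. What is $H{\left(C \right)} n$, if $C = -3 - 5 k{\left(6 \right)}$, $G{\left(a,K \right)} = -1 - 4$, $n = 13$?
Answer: $-65$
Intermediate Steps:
$G{\left(a,K \right)} = -5$ ($G{\left(a,K \right)} = -1 - 4 = -5$)
$C = 17$ ($C = -3 - -20 = -3 + 20 = 17$)
$H{\left(p \right)} = -5$
$H{\left(C \right)} n = \left(-5\right) 13 = -65$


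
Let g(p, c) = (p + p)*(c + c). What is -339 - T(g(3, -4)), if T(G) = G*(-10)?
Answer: -819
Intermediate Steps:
g(p, c) = 4*c*p (g(p, c) = (2*p)*(2*c) = 4*c*p)
T(G) = -10*G
-339 - T(g(3, -4)) = -339 - (-10)*4*(-4)*3 = -339 - (-10)*(-48) = -339 - 1*480 = -339 - 480 = -819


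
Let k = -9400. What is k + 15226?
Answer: 5826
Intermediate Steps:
k + 15226 = -9400 + 15226 = 5826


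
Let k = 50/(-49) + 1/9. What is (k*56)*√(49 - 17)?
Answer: -12832*√2/63 ≈ -288.05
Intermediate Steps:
k = -401/441 (k = 50*(-1/49) + 1*(⅑) = -50/49 + ⅑ = -401/441 ≈ -0.90930)
(k*56)*√(49 - 17) = (-401/441*56)*√(49 - 17) = -12832*√2/63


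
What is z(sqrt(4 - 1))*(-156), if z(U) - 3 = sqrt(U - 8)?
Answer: -468 - 156*I*sqrt(8 - sqrt(3)) ≈ -468.0 - 390.56*I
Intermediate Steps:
z(U) = 3 + sqrt(-8 + U) (z(U) = 3 + sqrt(U - 8) = 3 + sqrt(-8 + U))
z(sqrt(4 - 1))*(-156) = (3 + sqrt(-8 + sqrt(4 - 1)))*(-156) = (3 + sqrt(-8 + sqrt(3)))*(-156) = -468 - 156*sqrt(-8 + sqrt(3))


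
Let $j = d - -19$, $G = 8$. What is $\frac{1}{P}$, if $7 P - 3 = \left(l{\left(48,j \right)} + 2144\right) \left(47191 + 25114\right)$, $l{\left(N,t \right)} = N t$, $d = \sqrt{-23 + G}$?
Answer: $\frac{1546748581}{49005806106174889} - \frac{24294480 i \sqrt{15}}{49005806106174889} \approx 3.1563 \cdot 10^{-8} - 1.92 \cdot 10^{-9} i$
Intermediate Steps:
$d = i \sqrt{15}$ ($d = \sqrt{-23 + 8} = \sqrt{-15} = i \sqrt{15} \approx 3.873 i$)
$j = 19 + i \sqrt{15}$ ($j = i \sqrt{15} - -19 = i \sqrt{15} + 19 = 19 + i \sqrt{15} \approx 19.0 + 3.873 i$)
$P = \frac{220964083}{7} + \frac{3470640 i \sqrt{15}}{7}$ ($P = \frac{3}{7} + \frac{\left(48 \left(19 + i \sqrt{15}\right) + 2144\right) \left(47191 + 25114\right)}{7} = \frac{3}{7} + \frac{\left(\left(912 + 48 i \sqrt{15}\right) + 2144\right) 72305}{7} = \frac{3}{7} + \frac{\left(3056 + 48 i \sqrt{15}\right) 72305}{7} = \frac{3}{7} + \frac{220964080 + 3470640 i \sqrt{15}}{7} = \frac{3}{7} + \left(\frac{220964080}{7} + \frac{3470640 i \sqrt{15}}{7}\right) = \frac{220964083}{7} + \frac{3470640 i \sqrt{15}}{7} \approx 3.1566 \cdot 10^{7} + 1.9202 \cdot 10^{6} i$)
$\frac{1}{P} = \frac{1}{\frac{220964083}{7} + \frac{3470640 i \sqrt{15}}{7}}$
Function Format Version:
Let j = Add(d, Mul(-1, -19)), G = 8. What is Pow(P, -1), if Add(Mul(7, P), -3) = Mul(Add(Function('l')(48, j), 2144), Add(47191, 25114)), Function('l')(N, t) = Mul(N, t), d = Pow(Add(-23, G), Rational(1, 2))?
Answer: Add(Rational(1546748581, 49005806106174889), Mul(Rational(-24294480, 49005806106174889), I, Pow(15, Rational(1, 2)))) ≈ Add(3.1563e-8, Mul(-1.9200e-9, I))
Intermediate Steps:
d = Mul(I, Pow(15, Rational(1, 2))) (d = Pow(Add(-23, 8), Rational(1, 2)) = Pow(-15, Rational(1, 2)) = Mul(I, Pow(15, Rational(1, 2))) ≈ Mul(3.8730, I))
j = Add(19, Mul(I, Pow(15, Rational(1, 2)))) (j = Add(Mul(I, Pow(15, Rational(1, 2))), Mul(-1, -19)) = Add(Mul(I, Pow(15, Rational(1, 2))), 19) = Add(19, Mul(I, Pow(15, Rational(1, 2)))) ≈ Add(19.000, Mul(3.8730, I)))
P = Add(Rational(220964083, 7), Mul(Rational(3470640, 7), I, Pow(15, Rational(1, 2)))) (P = Add(Rational(3, 7), Mul(Rational(1, 7), Mul(Add(Mul(48, Add(19, Mul(I, Pow(15, Rational(1, 2))))), 2144), Add(47191, 25114)))) = Add(Rational(3, 7), Mul(Rational(1, 7), Mul(Add(Add(912, Mul(48, I, Pow(15, Rational(1, 2)))), 2144), 72305))) = Add(Rational(3, 7), Mul(Rational(1, 7), Mul(Add(3056, Mul(48, I, Pow(15, Rational(1, 2)))), 72305))) = Add(Rational(3, 7), Mul(Rational(1, 7), Add(220964080, Mul(3470640, I, Pow(15, Rational(1, 2)))))) = Add(Rational(3, 7), Add(Rational(220964080, 7), Mul(Rational(3470640, 7), I, Pow(15, Rational(1, 2))))) = Add(Rational(220964083, 7), Mul(Rational(3470640, 7), I, Pow(15, Rational(1, 2)))) ≈ Add(3.1566e+7, Mul(1.9202e+6, I)))
Pow(P, -1) = Pow(Add(Rational(220964083, 7), Mul(Rational(3470640, 7), I, Pow(15, Rational(1, 2)))), -1)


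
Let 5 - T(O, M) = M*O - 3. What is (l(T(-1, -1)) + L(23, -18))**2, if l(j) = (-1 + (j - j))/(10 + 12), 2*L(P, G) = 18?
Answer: 38809/484 ≈ 80.184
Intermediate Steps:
L(P, G) = 9 (L(P, G) = (1/2)*18 = 9)
T(O, M) = 8 - M*O (T(O, M) = 5 - (M*O - 3) = 5 - (-3 + M*O) = 5 + (3 - M*O) = 8 - M*O)
l(j) = -1/22 (l(j) = (-1 + 0)/22 = -1*1/22 = -1/22)
(l(T(-1, -1)) + L(23, -18))**2 = (-1/22 + 9)**2 = (197/22)**2 = 38809/484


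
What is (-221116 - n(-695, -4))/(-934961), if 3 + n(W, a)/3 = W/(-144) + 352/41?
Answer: 435217759/1840003248 ≈ 0.23653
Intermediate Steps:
n(W, a) = 687/41 - W/48 (n(W, a) = -9 + 3*(W/(-144) + 352/41) = -9 + 3*(W*(-1/144) + 352*(1/41)) = -9 + 3*(-W/144 + 352/41) = -9 + 3*(352/41 - W/144) = -9 + (1056/41 - W/48) = 687/41 - W/48)
(-221116 - n(-695, -4))/(-934961) = (-221116 - (687/41 - 1/48*(-695)))/(-934961) = (-221116 - (687/41 + 695/48))*(-1/934961) = (-221116 - 1*61471/1968)*(-1/934961) = (-221116 - 61471/1968)*(-1/934961) = -435217759/1968*(-1/934961) = 435217759/1840003248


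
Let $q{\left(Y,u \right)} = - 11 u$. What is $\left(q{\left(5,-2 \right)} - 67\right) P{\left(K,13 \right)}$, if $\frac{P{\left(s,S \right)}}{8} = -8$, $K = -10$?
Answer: $2880$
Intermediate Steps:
$P{\left(s,S \right)} = -64$ ($P{\left(s,S \right)} = 8 \left(-8\right) = -64$)
$\left(q{\left(5,-2 \right)} - 67\right) P{\left(K,13 \right)} = \left(\left(-11\right) \left(-2\right) - 67\right) \left(-64\right) = \left(22 - 67\right) \left(-64\right) = \left(-45\right) \left(-64\right) = 2880$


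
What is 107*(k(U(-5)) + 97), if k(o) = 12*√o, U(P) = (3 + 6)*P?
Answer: 10379 + 3852*I*√5 ≈ 10379.0 + 8613.3*I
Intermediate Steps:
U(P) = 9*P
107*(k(U(-5)) + 97) = 107*(12*√(9*(-5)) + 97) = 107*(12*√(-45) + 97) = 107*(12*(3*I*√5) + 97) = 107*(36*I*√5 + 97) = 107*(97 + 36*I*√5) = 10379 + 3852*I*√5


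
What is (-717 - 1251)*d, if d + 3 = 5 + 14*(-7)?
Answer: 188928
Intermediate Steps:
d = -96 (d = -3 + (5 + 14*(-7)) = -3 + (5 - 98) = -3 - 93 = -96)
(-717 - 1251)*d = (-717 - 1251)*(-96) = -1968*(-96) = 188928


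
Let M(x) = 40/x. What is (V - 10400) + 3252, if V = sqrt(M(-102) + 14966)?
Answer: -7148 + sqrt(38925546)/51 ≈ -7025.7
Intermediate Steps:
V = sqrt(38925546)/51 (V = sqrt(40/(-102) + 14966) = sqrt(40*(-1/102) + 14966) = sqrt(-20/51 + 14966) = sqrt(763246/51) = sqrt(38925546)/51 ≈ 122.33)
(V - 10400) + 3252 = (sqrt(38925546)/51 - 10400) + 3252 = (-10400 + sqrt(38925546)/51) + 3252 = -7148 + sqrt(38925546)/51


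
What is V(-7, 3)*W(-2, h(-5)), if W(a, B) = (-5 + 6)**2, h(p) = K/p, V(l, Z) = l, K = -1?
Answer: -7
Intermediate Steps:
h(p) = -1/p
W(a, B) = 1 (W(a, B) = 1**2 = 1)
V(-7, 3)*W(-2, h(-5)) = -7*1 = -7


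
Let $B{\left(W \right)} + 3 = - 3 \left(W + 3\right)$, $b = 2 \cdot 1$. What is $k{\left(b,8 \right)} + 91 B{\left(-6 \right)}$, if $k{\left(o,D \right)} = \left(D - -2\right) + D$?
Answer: $564$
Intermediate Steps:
$b = 2$
$k{\left(o,D \right)} = 2 + 2 D$ ($k{\left(o,D \right)} = \left(D + 2\right) + D = \left(2 + D\right) + D = 2 + 2 D$)
$B{\left(W \right)} = -12 - 3 W$ ($B{\left(W \right)} = -3 - 3 \left(W + 3\right) = -3 - 3 \left(3 + W\right) = -3 - \left(9 + 3 W\right) = -12 - 3 W$)
$k{\left(b,8 \right)} + 91 B{\left(-6 \right)} = \left(2 + 2 \cdot 8\right) + 91 \left(-12 - -18\right) = \left(2 + 16\right) + 91 \left(-12 + 18\right) = 18 + 91 \cdot 6 = 18 + 546 = 564$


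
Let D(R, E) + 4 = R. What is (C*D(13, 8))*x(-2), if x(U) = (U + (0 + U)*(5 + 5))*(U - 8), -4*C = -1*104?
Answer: 51480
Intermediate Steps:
C = 26 (C = -(-1)*104/4 = -¼*(-104) = 26)
D(R, E) = -4 + R
x(U) = 11*U*(-8 + U) (x(U) = (U + U*10)*(-8 + U) = (U + 10*U)*(-8 + U) = (11*U)*(-8 + U) = 11*U*(-8 + U))
(C*D(13, 8))*x(-2) = (26*(-4 + 13))*(11*(-2)*(-8 - 2)) = (26*9)*(11*(-2)*(-10)) = 234*220 = 51480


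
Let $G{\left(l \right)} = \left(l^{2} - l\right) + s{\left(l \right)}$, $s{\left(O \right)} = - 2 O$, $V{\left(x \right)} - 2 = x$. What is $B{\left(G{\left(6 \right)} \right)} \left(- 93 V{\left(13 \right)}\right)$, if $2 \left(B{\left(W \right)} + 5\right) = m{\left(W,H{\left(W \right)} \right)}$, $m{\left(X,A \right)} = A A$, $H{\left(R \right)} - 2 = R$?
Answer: $-272025$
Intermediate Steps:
$H{\left(R \right)} = 2 + R$
$m{\left(X,A \right)} = A^{2}$
$V{\left(x \right)} = 2 + x$
$G{\left(l \right)} = l^{2} - 3 l$ ($G{\left(l \right)} = \left(l^{2} - l\right) - 2 l = l^{2} - 3 l$)
$B{\left(W \right)} = -5 + \frac{\left(2 + W\right)^{2}}{2}$
$B{\left(G{\left(6 \right)} \right)} \left(- 93 V{\left(13 \right)}\right) = \left(-5 + \frac{\left(2 + 6 \left(-3 + 6\right)\right)^{2}}{2}\right) \left(- 93 \left(2 + 13\right)\right) = \left(-5 + \frac{\left(2 + 6 \cdot 3\right)^{2}}{2}\right) \left(\left(-93\right) 15\right) = \left(-5 + \frac{\left(2 + 18\right)^{2}}{2}\right) \left(-1395\right) = \left(-5 + \frac{20^{2}}{2}\right) \left(-1395\right) = \left(-5 + \frac{1}{2} \cdot 400\right) \left(-1395\right) = \left(-5 + 200\right) \left(-1395\right) = 195 \left(-1395\right) = -272025$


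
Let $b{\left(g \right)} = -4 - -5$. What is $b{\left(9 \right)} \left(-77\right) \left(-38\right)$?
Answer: $2926$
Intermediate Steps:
$b{\left(g \right)} = 1$ ($b{\left(g \right)} = -4 + 5 = 1$)
$b{\left(9 \right)} \left(-77\right) \left(-38\right) = 1 \left(-77\right) \left(-38\right) = \left(-77\right) \left(-38\right) = 2926$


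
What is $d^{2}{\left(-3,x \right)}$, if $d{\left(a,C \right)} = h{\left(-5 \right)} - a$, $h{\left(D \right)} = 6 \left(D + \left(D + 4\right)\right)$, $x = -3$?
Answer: $1089$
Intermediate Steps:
$h{\left(D \right)} = 24 + 12 D$ ($h{\left(D \right)} = 6 \left(D + \left(4 + D\right)\right) = 6 \left(4 + 2 D\right) = 24 + 12 D$)
$d{\left(a,C \right)} = -36 - a$ ($d{\left(a,C \right)} = \left(24 + 12 \left(-5\right)\right) - a = \left(24 - 60\right) - a = -36 - a$)
$d^{2}{\left(-3,x \right)} = \left(-36 - -3\right)^{2} = \left(-36 + 3\right)^{2} = \left(-33\right)^{2} = 1089$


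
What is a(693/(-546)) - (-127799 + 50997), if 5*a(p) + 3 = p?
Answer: 9984149/130 ≈ 76801.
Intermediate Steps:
a(p) = -⅗ + p/5
a(693/(-546)) - (-127799 + 50997) = (-⅗ + (693/(-546))/5) - (-127799 + 50997) = (-⅗ + (693*(-1/546))/5) - 1*(-76802) = (-⅗ + (⅕)*(-33/26)) + 76802 = (-⅗ - 33/130) + 76802 = -111/130 + 76802 = 9984149/130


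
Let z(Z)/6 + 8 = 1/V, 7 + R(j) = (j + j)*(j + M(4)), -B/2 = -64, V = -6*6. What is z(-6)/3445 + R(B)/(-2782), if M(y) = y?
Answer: -13444999/1105845 ≈ -12.158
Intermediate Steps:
V = -36
B = 128 (B = -2*(-64) = 128)
R(j) = -7 + 2*j*(4 + j) (R(j) = -7 + (j + j)*(j + 4) = -7 + (2*j)*(4 + j) = -7 + 2*j*(4 + j))
z(Z) = -289/6 (z(Z) = -48 + 6/(-36) = -48 + 6*(-1/36) = -48 - 1/6 = -289/6)
z(-6)/3445 + R(B)/(-2782) = -289/6/3445 + (-7 + 2*128**2 + 8*128)/(-2782) = -289/6*1/3445 + (-7 + 2*16384 + 1024)*(-1/2782) = -289/20670 + (-7 + 32768 + 1024)*(-1/2782) = -289/20670 + 33785*(-1/2782) = -289/20670 - 33785/2782 = -13444999/1105845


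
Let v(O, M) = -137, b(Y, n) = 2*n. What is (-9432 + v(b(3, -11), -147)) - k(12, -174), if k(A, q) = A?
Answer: -9581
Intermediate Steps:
(-9432 + v(b(3, -11), -147)) - k(12, -174) = (-9432 - 137) - 1*12 = -9569 - 12 = -9581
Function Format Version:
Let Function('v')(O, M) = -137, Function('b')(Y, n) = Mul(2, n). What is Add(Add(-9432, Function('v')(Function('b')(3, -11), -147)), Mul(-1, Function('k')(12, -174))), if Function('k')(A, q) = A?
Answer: -9581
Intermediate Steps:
Add(Add(-9432, Function('v')(Function('b')(3, -11), -147)), Mul(-1, Function('k')(12, -174))) = Add(Add(-9432, -137), Mul(-1, 12)) = Add(-9569, -12) = -9581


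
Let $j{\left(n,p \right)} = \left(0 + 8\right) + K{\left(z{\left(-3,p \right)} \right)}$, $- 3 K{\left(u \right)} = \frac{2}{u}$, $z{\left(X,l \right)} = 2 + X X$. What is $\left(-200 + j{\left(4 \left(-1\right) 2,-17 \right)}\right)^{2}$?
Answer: $\frac{40170244}{1089} \approx 36887.0$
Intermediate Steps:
$z{\left(X,l \right)} = 2 + X^{2}$
$K{\left(u \right)} = - \frac{2}{3 u}$ ($K{\left(u \right)} = - \frac{2 \frac{1}{u}}{3} = - \frac{2}{3 u}$)
$j{\left(n,p \right)} = \frac{262}{33}$ ($j{\left(n,p \right)} = \left(0 + 8\right) - \frac{2}{3 \left(2 + \left(-3\right)^{2}\right)} = 8 - \frac{2}{3 \left(2 + 9\right)} = 8 - \frac{2}{3 \cdot 11} = 8 - \frac{2}{33} = \frac{262}{33}$)
$\left(-200 + j{\left(4 \left(-1\right) 2,-17 \right)}\right)^{2} = \left(-200 + \frac{262}{33}\right)^{2} = \left(- \frac{6338}{33}\right)^{2} = \frac{40170244}{1089}$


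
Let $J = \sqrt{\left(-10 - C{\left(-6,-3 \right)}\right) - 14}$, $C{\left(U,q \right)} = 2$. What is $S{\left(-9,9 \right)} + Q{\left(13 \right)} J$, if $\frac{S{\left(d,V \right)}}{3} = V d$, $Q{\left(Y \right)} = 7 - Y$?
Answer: $-243 - 6 i \sqrt{26} \approx -243.0 - 30.594 i$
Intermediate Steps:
$S{\left(d,V \right)} = 3 V d$
$J = i \sqrt{26}$ ($J = \sqrt{\left(-10 - 2\right) - 14} = \sqrt{-12 - 14} = \sqrt{-26} = i \sqrt{26} \approx 5.099 i$)
$S{\left(-9,9 \right)} + Q{\left(13 \right)} J = 3 \cdot 9 \left(-9\right) + \left(7 - 13\right) i \sqrt{26} = -243 + \left(7 - 13\right) i \sqrt{26} = -243 - 6 i \sqrt{26}$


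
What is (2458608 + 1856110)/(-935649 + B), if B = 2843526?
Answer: 4314718/1907877 ≈ 2.2615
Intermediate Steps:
(2458608 + 1856110)/(-935649 + B) = (2458608 + 1856110)/(-935649 + 2843526) = 4314718/1907877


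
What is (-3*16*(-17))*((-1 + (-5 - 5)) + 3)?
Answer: -6528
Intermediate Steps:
(-3*16*(-17))*((-1 + (-5 - 5)) + 3) = (-48*(-17))*((-1 - 10) + 3) = 816*(-11 + 3) = 816*(-8) = -6528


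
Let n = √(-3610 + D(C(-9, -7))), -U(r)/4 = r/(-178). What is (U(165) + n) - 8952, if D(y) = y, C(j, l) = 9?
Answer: -796398/89 + I*√3601 ≈ -8948.3 + 60.008*I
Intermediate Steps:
U(r) = 2*r/89 (U(r) = -4*r/(-178) = -4*r*(-1)/178 = -(-2)*r/89 = 2*r/89)
n = I*√3601 (n = √(-3610 + 9) = √(-3601) = I*√3601 ≈ 60.008*I)
(U(165) + n) - 8952 = ((2/89)*165 + I*√3601) - 8952 = (330/89 + I*√3601) - 8952 = -796398/89 + I*√3601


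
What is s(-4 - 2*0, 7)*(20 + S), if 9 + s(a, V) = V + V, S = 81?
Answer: 505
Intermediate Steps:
s(a, V) = -9 + 2*V (s(a, V) = -9 + (V + V) = -9 + 2*V)
s(-4 - 2*0, 7)*(20 + S) = (-9 + 2*7)*(20 + 81) = (-9 + 14)*101 = 5*101 = 505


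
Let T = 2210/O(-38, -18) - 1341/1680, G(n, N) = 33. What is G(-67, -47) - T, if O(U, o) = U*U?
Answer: 6523247/202160 ≈ 32.268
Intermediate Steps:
O(U, o) = U²
T = 148033/202160 (T = 2210/((-38)²) - 1341/1680 = 2210/1444 - 1341*1/1680 = 2210*(1/1444) - 447/560 = 1105/722 - 447/560 = 148033/202160 ≈ 0.73226)
G(-67, -47) - T = 33 - 1*148033/202160 = 33 - 148033/202160 = 6523247/202160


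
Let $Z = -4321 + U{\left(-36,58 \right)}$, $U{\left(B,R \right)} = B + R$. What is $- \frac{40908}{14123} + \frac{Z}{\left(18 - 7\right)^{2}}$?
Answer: $- \frac{134835}{3509} \approx -38.425$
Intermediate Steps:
$Z = -4299$ ($Z = -4321 + \left(-36 + 58\right) = -4321 + 22 = -4299$)
$- \frac{40908}{14123} + \frac{Z}{\left(18 - 7\right)^{2}} = - \frac{40908}{14123} - \frac{4299}{\left(18 - 7\right)^{2}} = \left(-40908\right) \frac{1}{14123} - \frac{4299}{11^{2}} = - \frac{84}{29} - \frac{4299}{121} = - \frac{134835}{3509}$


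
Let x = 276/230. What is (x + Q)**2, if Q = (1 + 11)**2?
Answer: 527076/25 ≈ 21083.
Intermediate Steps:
x = 6/5 (x = 276*(1/230) = 6/5 ≈ 1.2000)
Q = 144 (Q = 12**2 = 144)
(x + Q)**2 = (6/5 + 144)**2 = (726/5)**2 = 527076/25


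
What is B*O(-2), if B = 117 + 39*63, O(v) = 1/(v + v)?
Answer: -1287/2 ≈ -643.50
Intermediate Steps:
O(v) = 1/(2*v)
B = 2574 (B = 117 + 2457 = 2574)
B*O(-2) = 2574*((½)/(-2)) = 2574*((½)*(-½)) = 2574*(-¼) = -1287/2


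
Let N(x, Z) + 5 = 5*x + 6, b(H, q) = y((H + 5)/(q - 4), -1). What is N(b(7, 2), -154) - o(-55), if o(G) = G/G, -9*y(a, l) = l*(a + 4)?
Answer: -10/9 ≈ -1.1111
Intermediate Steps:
y(a, l) = -l*(4 + a)/9 (y(a, l) = -l*(a + 4)/9 = -l*(4 + a)/9)
b(H, q) = 4/9 + (5 + H)/(9*(-4 + q)) (b(H, q) = -1/9*(-1)*(4 + (H + 5)/(q - 4)) = -1/9*(-1)*(4 + (5 + H)/(-4 + q)) = 4/9 + (5 + H)/(9*(-4 + q)))
N(x, Z) = 1 + 5*x (N(x, Z) = -5 + (5*x + 6) = -5 + (6 + 5*x) = 1 + 5*x)
o(G) = 1
N(b(7, 2), -154) - o(-55) = (1 + 5*((-11 + 7 + 4*2)/(9*(-4 + 2)))) - 1*1 = (1 + 5*((1/9)*(-11 + 7 + 8)/(-2))) - 1 = (1 + 5*((1/9)*(-1/2)*4)) - 1 = (1 + 5*(-2/9)) - 1 = (1 - 10/9) - 1 = -1/9 - 1 = -10/9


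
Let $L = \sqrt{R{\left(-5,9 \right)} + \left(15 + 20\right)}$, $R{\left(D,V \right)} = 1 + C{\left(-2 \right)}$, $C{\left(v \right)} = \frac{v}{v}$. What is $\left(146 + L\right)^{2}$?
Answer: $\left(146 + \sqrt{37}\right)^{2} \approx 23129.0$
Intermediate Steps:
$C{\left(v \right)} = 1$
$R{\left(D,V \right)} = 2$ ($R{\left(D,V \right)} = 1 + 1 = 2$)
$L = \sqrt{37}$ ($L = \sqrt{2 + \left(15 + 20\right)} = \sqrt{2 + 35} = \sqrt{37} \approx 6.0828$)
$\left(146 + L\right)^{2} = \left(146 + \sqrt{37}\right)^{2}$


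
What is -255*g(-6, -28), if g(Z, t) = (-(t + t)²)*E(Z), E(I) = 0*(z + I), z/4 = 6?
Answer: 0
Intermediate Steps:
z = 24 (z = 4*6 = 24)
E(I) = 0 (E(I) = 0*(24 + I) = 0)
g(Z, t) = 0 (g(Z, t) = -(t + t)²*0 = -(2*t)²*0 = -4*t²*0 = 0)
-255*g(-6, -28) = -255*0 = 0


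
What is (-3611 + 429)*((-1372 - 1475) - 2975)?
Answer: 18525604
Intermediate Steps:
(-3611 + 429)*((-1372 - 1475) - 2975) = -3182*(-2847 - 2975) = -3182*(-5822) = 18525604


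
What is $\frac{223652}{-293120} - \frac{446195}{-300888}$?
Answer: $\frac{1984202357}{2756134080} \approx 0.71992$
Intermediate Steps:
$\frac{223652}{-293120} - \frac{446195}{-300888} = 223652 \left(- \frac{1}{293120}\right) - - \frac{446195}{300888} = - \frac{55913}{73280} + \frac{446195}{300888} = \frac{1984202357}{2756134080}$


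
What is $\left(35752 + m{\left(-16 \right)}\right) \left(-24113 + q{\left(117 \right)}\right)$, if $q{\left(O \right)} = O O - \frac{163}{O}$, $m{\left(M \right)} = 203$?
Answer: $- \frac{4872985145}{13} \approx -3.7484 \cdot 10^{8}$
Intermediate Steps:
$q{\left(O \right)} = O^{2} - \frac{163}{O}$
$\left(35752 + m{\left(-16 \right)}\right) \left(-24113 + q{\left(117 \right)}\right) = \left(35752 + 203\right) \left(-24113 + \frac{-163 + 117^{3}}{117}\right) = 35955 \left(-24113 + \frac{-163 + 1601613}{117}\right) = 35955 \left(-24113 + \frac{1}{117} \cdot 1601450\right) = 35955 \left(-24113 + \frac{1601450}{117}\right) = 35955 \left(- \frac{1219771}{117}\right) = - \frac{4872985145}{13}$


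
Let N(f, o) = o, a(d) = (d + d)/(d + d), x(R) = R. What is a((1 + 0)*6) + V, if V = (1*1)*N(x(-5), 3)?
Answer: 4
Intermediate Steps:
a(d) = 1 (a(d) = (2*d)/((2*d)) = (2*d)*(1/(2*d)) = 1)
V = 3 (V = (1*1)*3 = 1*3 = 3)
a((1 + 0)*6) + V = 1 + 3 = 4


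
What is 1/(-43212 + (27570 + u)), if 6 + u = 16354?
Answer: 1/706 ≈ 0.0014164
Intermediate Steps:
u = 16348 (u = -6 + 16354 = 16348)
1/(-43212 + (27570 + u)) = 1/(-43212 + (27570 + 16348)) = 1/(-43212 + 43918) = 1/706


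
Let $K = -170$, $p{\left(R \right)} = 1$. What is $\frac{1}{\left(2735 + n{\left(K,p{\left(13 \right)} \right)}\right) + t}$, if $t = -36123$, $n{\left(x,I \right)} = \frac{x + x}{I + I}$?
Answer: $- \frac{1}{33558} \approx -2.9799 \cdot 10^{-5}$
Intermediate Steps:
$n{\left(x,I \right)} = \frac{x}{I}$ ($n{\left(x,I \right)} = \frac{2 x}{2 I} = 2 x \frac{1}{2 I} = \frac{x}{I}$)
$\frac{1}{\left(2735 + n{\left(K,p{\left(13 \right)} \right)}\right) + t} = \frac{1}{\left(2735 - \frac{170}{1}\right) - 36123} = \frac{1}{\left(2735 - 170\right) - 36123} = \frac{1}{2565 - 36123} = \frac{1}{-33558} = - \frac{1}{33558}$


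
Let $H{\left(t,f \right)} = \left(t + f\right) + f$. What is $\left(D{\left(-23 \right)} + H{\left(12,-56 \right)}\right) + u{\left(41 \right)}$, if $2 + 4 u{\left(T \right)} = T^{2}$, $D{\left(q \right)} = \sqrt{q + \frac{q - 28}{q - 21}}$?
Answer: $\frac{1279}{4} + \frac{31 i \sqrt{11}}{22} \approx 319.75 + 4.6734 i$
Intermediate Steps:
$D{\left(q \right)} = \sqrt{q + \frac{-28 + q}{-21 + q}}$
$H{\left(t,f \right)} = t + 2 f$ ($H{\left(t,f \right)} = \left(f + t\right) + f = t + 2 f$)
$u{\left(T \right)} = - \frac{1}{2} + \frac{T^{2}}{4}$
$\left(D{\left(-23 \right)} + H{\left(12,-56 \right)}\right) + u{\left(41 \right)} = \left(\sqrt{\frac{-28 - 23 - 23 \left(-21 - 23\right)}{-21 - 23}} + \left(12 + 2 \left(-56\right)\right)\right) - \left(\frac{1}{2} - \frac{41^{2}}{4}\right) = \left(\sqrt{\frac{-28 - 23 - -1012}{-44}} + \left(12 - 112\right)\right) + \left(- \frac{1}{2} + \frac{1}{4} \cdot 1681\right) = \left(\sqrt{- \frac{-28 - 23 + 1012}{44}} - 100\right) + \left(- \frac{1}{2} + \frac{1681}{4}\right) = \left(\sqrt{\left(- \frac{1}{44}\right) 961} - 100\right) + \frac{1679}{4} = \left(\sqrt{- \frac{961}{44}} - 100\right) + \frac{1679}{4} = \left(\frac{31 i \sqrt{11}}{22} - 100\right) + \frac{1679}{4} = \left(-100 + \frac{31 i \sqrt{11}}{22}\right) + \frac{1679}{4} = \frac{1279}{4} + \frac{31 i \sqrt{11}}{22}$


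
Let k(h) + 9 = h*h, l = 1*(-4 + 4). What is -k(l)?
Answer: 9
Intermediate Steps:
l = 0 (l = 1*0 = 0)
k(h) = -9 + h**2 (k(h) = -9 + h*h = -9 + h**2)
-k(l) = -(-9 + 0**2) = -(-9 + 0) = -1*(-9) = 9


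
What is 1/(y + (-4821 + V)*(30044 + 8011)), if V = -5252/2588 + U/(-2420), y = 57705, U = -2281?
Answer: -313148/57446001137583 ≈ -5.4512e-9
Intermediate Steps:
V = -1701653/1565740 (V = -5252/2588 - 2281/(-2420) = -5252*1/2588 - 2281*(-1/2420) = -1313/647 + 2281/2420 = -1701653/1565740 ≈ -1.0868)
1/(y + (-4821 + V)*(30044 + 8011)) = 1/(57705 + (-4821 - 1701653/1565740)*(30044 + 8011)) = 1/(57705 - 7550134193/1565740*38055) = 1/(57705 - 57464071342923/313148) = 1/(-57446001137583/313148) = -313148/57446001137583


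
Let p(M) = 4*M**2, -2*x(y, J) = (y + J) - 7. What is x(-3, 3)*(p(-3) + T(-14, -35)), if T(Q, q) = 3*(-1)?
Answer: 231/2 ≈ 115.50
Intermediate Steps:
T(Q, q) = -3
x(y, J) = 7/2 - J/2 - y/2 (x(y, J) = -((y + J) - 7)/2 = -((J + y) - 7)/2 = -(-7 + J + y)/2 = 7/2 - J/2 - y/2)
x(-3, 3)*(p(-3) + T(-14, -35)) = (7/2 - 1/2*3 - 1/2*(-3))*(4*(-3)**2 - 3) = (7/2 - 3/2 + 3/2)*(4*9 - 3) = 7*(36 - 3)/2 = (7/2)*33 = 231/2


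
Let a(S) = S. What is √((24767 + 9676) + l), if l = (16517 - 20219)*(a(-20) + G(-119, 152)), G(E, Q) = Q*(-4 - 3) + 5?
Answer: √4028901 ≈ 2007.2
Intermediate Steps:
G(E, Q) = 5 - 7*Q (G(E, Q) = Q*(-7) + 5 = -7*Q + 5 = 5 - 7*Q)
l = 3994458 (l = (16517 - 20219)*(-20 + (5 - 7*152)) = -3702*(-20 + (5 - 1064)) = -3702*(-20 - 1059) = -3702*(-1079) = 3994458)
√((24767 + 9676) + l) = √((24767 + 9676) + 3994458) = √(34443 + 3994458) = √4028901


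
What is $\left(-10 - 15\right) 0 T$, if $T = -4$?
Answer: $0$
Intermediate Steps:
$\left(-10 - 15\right) 0 T = \left(-10 - 15\right) 0 \left(-4\right) = \left(-25\right) 0 = 0$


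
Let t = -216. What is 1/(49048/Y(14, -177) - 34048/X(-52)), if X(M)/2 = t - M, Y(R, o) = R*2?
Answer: 287/532534 ≈ 0.00053893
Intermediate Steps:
Y(R, o) = 2*R
X(M) = -432 - 2*M (X(M) = 2*(-216 - M) = -432 - 2*M)
1/(49048/Y(14, -177) - 34048/X(-52)) = 1/(49048/((2*14)) - 34048/(-432 - 2*(-52))) = 1/(49048/28 - 34048/(-432 + 104)) = 1/(49048*(1/28) - 34048/(-328)) = 1/(12262/7 - 34048*(-1/328)) = 1/(12262/7 + 4256/41) = 1/(532534/287) = 287/532534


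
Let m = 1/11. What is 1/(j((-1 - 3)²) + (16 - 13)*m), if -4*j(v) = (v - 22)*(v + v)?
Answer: 11/531 ≈ 0.020716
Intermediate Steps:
m = 1/11 ≈ 0.090909
j(v) = -v*(-22 + v)/2 (j(v) = -(v - 22)*(v + v)/4 = -(-22 + v)*2*v/4 = -v*(-22 + v)/2)
1/(j((-1 - 3)²) + (16 - 13)*m) = 1/((-1 - 3)²*(22 - (-1 - 3)²)/2 + (16 - 13)*(1/11)) = 1/((½)*(-4)²*(22 - 1*(-4)²) + 3*(1/11)) = 1/((½)*16*(22 - 1*16) + 3/11) = 1/((½)*16*(22 - 16) + 3/11) = 1/((½)*16*6 + 3/11) = 1/(48 + 3/11) = 1/(531/11) = 11/531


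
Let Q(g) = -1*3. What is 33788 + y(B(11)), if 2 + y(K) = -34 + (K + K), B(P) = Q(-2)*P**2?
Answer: 33026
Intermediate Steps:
Q(g) = -3
B(P) = -3*P**2
y(K) = -36 + 2*K (y(K) = -2 + (-34 + (K + K)) = -2 + (-34 + 2*K) = -36 + 2*K)
33788 + y(B(11)) = 33788 + (-36 + 2*(-3*11**2)) = 33788 + (-36 + 2*(-3*121)) = 33788 + (-36 + 2*(-363)) = 33788 + (-36 - 726) = 33788 - 762 = 33026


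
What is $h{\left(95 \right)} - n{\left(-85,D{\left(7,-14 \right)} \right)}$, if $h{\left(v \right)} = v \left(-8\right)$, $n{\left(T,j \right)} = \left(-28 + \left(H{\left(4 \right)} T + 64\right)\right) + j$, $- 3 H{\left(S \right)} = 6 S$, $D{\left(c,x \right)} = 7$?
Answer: $-1483$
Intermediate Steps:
$H{\left(S \right)} = - 2 S$ ($H{\left(S \right)} = - \frac{6 S}{3} = - 2 S$)
$n{\left(T,j \right)} = 36 + j - 8 T$ ($n{\left(T,j \right)} = \left(-28 + \left(\left(-2\right) 4 T + 64\right)\right) + j = \left(-28 - \left(-64 + 8 T\right)\right) + j = \left(36 - 8 T\right) + j = 36 + j - 8 T$)
$h{\left(v \right)} = - 8 v$
$h{\left(95 \right)} - n{\left(-85,D{\left(7,-14 \right)} \right)} = \left(-8\right) 95 - \left(36 + 7 - -680\right) = -760 - \left(36 + 7 + 680\right) = -760 - 723 = -1483$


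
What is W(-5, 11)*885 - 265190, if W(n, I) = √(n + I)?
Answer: -265190 + 885*√6 ≈ -2.6302e+5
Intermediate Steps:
W(n, I) = √(I + n)
W(-5, 11)*885 - 265190 = √(11 - 5)*885 - 265190 = √6*885 - 265190 = 885*√6 - 265190 = -265190 + 885*√6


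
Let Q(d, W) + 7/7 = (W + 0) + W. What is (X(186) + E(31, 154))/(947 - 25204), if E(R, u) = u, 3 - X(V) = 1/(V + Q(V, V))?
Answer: -87448/13511149 ≈ -0.0064723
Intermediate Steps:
Q(d, W) = -1 + 2*W (Q(d, W) = -1 + ((W + 0) + W) = -1 + (W + W) = -1 + 2*W)
X(V) = 3 - 1/(-1 + 3*V) (X(V) = 3 - 1/(V + (-1 + 2*V)) = 3 - 1/(-1 + 3*V))
(X(186) + E(31, 154))/(947 - 25204) = ((-4 + 9*186)/(-1 + 3*186) + 154)/(947 - 25204) = ((-4 + 1674)/(-1 + 558) + 154)/(-24257) = (1670/557 + 154)*(-1/24257) = (87448/557)*(-1/24257) = -87448/13511149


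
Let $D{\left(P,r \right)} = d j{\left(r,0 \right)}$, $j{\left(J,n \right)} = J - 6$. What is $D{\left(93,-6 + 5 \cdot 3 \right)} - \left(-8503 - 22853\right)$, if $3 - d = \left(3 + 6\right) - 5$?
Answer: $31353$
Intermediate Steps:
$j{\left(J,n \right)} = -6 + J$ ($j{\left(J,n \right)} = J - 6 = -6 + J$)
$d = -1$ ($d = 3 - \left(\left(3 + 6\right) - 5\right) = 3 - \left(9 - 5\right) = 3 - 4 = -1$)
$D{\left(P,r \right)} = 6 - r$ ($D{\left(P,r \right)} = - (-6 + r) = 6 - r$)
$D{\left(93,-6 + 5 \cdot 3 \right)} - \left(-8503 - 22853\right) = \left(6 - \left(-6 + 5 \cdot 3\right)\right) - \left(-8503 - 22853\right) = \left(6 - \left(-6 + 15\right)\right) - -31356 = \left(6 - 9\right) + 31356 = -3 + 31356 = 31353$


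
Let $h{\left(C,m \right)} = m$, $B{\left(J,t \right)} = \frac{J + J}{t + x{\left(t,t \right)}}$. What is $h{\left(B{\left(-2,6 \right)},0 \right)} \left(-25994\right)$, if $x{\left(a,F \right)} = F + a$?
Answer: $0$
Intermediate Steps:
$B{\left(J,t \right)} = \frac{2 J}{3 t}$ ($B{\left(J,t \right)} = \frac{J + J}{t + \left(t + t\right)} = \frac{2 J}{t + 2 t} = \frac{2 J}{3 t}$)
$h{\left(B{\left(-2,6 \right)},0 \right)} \left(-25994\right) = 0 \left(-25994\right) = 0$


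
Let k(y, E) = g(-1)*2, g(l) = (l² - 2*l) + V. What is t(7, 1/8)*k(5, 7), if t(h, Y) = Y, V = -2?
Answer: ¼ ≈ 0.25000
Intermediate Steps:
g(l) = -2 + l² - 2*l (g(l) = (l² - 2*l) - 2 = -2 + l² - 2*l)
k(y, E) = 2 (k(y, E) = (-2 + (-1)² - 2*(-1))*2 = (-2 + 1 + 2)*2 = 1*2 = 2)
t(7, 1/8)*k(5, 7) = 2/8 = (⅛)*2 = ¼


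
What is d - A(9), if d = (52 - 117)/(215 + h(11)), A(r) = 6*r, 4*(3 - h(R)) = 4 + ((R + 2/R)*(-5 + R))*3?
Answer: -199448/3667 ≈ -54.390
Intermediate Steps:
h(R) = 2 - 3*(-5 + R)*(R + 2/R)/4 (h(R) = 3 - (4 + ((R + 2/R)*(-5 + R))*3)/4 = 3 - (4 + ((-5 + R)*(R + 2/R))*3)/4 = 3 - (4 + 3*(-5 + R)*(R + 2/R))/4 = 3 + (-1 - 3*(-5 + R)*(R + 2/R)/4) = 2 - 3*(-5 + R)*(R + 2/R)/4)
d = -1430/3667 (d = (52 - 117)/(215 + (1/4)*(30 + 11*(2 - 3*11**2 + 15*11))/11) = -65/(215 + (1/4)*(1/11)*(30 + 11*(2 - 3*121 + 165))) = -65/(215 + (1/4)*(1/11)*(30 + 11*(2 - 363 + 165))) = -65/(215 + (1/4)*(1/11)*(30 + 11*(-196))) = -65/(215 + (1/4)*(1/11)*(30 - 2156)) = -65/(215 + (1/4)*(1/11)*(-2126)) = -65/(215 - 1063/22) = -65/3667/22 = -65*22/3667 = -1430/3667 ≈ -0.38996)
d - A(9) = -1430/3667 - 6*9 = -1430/3667 - 1*54 = -1430/3667 - 54 = -199448/3667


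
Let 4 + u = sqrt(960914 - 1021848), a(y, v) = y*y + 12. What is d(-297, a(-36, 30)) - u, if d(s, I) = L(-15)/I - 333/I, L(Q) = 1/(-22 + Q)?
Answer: 90631/24198 - I*sqrt(60934) ≈ 3.7454 - 246.85*I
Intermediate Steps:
a(y, v) = 12 + y**2 (a(y, v) = y**2 + 12 = 12 + y**2)
d(s, I) = -12322/(37*I) (d(s, I) = 1/((-22 - 15)*I) - 333/I = 1/((-37)*I) - 333/I = -1/(37*I) - 333/I = -12322/(37*I))
u = -4 + I*sqrt(60934) (u = -4 + sqrt(960914 - 1021848) = -4 + sqrt(-60934) = -4 + I*sqrt(60934) ≈ -4.0 + 246.85*I)
d(-297, a(-36, 30)) - u = -12322/(37*(12 + (-36)**2)) - (-4 + I*sqrt(60934)) = -12322/(37*(12 + 1296)) + (4 - I*sqrt(60934)) = -12322/37/1308 + (4 - I*sqrt(60934)) = -12322/37*1/1308 + (4 - I*sqrt(60934)) = -6161/24198 + (4 - I*sqrt(60934)) = 90631/24198 - I*sqrt(60934)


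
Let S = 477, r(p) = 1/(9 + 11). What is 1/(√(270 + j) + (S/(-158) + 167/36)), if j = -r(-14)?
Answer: -65511540/10811109271 + 4044168*√26995/10811109271 ≈ 0.055402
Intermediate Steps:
r(p) = 1/20
j = -1/20 (j = -1*1/20 = -1/20 ≈ -0.050000)
1/(√(270 + j) + (S/(-158) + 167/36)) = 1/(√(270 - 1/20) + (477/(-158) + 167/36)) = 1/(√(5399/20) + (477*(-1/158) + 167*(1/36))) = 1/(√26995/10 + (-477/158 + 167/36)) = 1/(√26995/10 + 4607/2844) = 1/(4607/2844 + √26995/10)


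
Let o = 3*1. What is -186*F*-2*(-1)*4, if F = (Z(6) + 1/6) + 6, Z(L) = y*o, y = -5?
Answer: 13144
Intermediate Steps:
o = 3
Z(L) = -15 (Z(L) = -5*3 = -15)
F = -53/6 (F = (-15 + 1/6) + 6 = -89/6 + 6 = -53/6 ≈ -8.8333)
-186*F*-2*(-1)*4 = -(-1643)*-2*(-1)*4 = -(-1643)*2*4 = -(-1643)*8 = -186*(-212/3) = 13144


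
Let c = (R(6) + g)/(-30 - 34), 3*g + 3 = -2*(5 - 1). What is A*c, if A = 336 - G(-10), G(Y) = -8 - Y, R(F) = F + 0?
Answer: -1169/96 ≈ -12.177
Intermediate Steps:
R(F) = F
g = -11/3 (g = -1 + (-2*(5 - 1))/3 = -1 + (-2*4)/3 = -1 + (⅓)*(-8) = -1 - 8/3 = -11/3 ≈ -3.6667)
c = -7/192 (c = (6 - 11/3)/(-30 - 34) = (7/3)/(-64) = (7/3)*(-1/64) = -7/192 ≈ -0.036458)
A = 334 (A = 336 - (-8 - 1*(-10)) = 336 - (-8 + 10) = 336 - 1*2 = 336 - 2 = 334)
A*c = 334*(-7/192) = -1169/96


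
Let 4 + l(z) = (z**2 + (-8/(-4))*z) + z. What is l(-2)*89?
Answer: -534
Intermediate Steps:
l(z) = -4 + z**2 + 3*z (l(z) = -4 + ((z**2 + (-8/(-4))*z) + z) = -4 + ((z**2 + (-8*(-1/4))*z) + z) = -4 + ((z**2 + 2*z) + z) = -4 + (z**2 + 3*z) = -4 + z**2 + 3*z)
l(-2)*89 = (-4 + (-2)**2 + 3*(-2))*89 = (-4 + 4 - 6)*89 = -6*89 = -534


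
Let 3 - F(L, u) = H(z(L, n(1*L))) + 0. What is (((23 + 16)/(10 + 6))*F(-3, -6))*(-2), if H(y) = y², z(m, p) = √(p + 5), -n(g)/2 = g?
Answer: 39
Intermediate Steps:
n(g) = -2*g
z(m, p) = √(5 + p)
F(L, u) = -2 + 2*L (F(L, u) = 3 - ((√(5 - 2*L))² + 0) = 3 - ((5 - 2*L) + 0) = 3 - (5 - 2*L) = 3 + (-5 + 2*L) = -2 + 2*L)
(((23 + 16)/(10 + 6))*F(-3, -6))*(-2) = (((23 + 16)/(10 + 6))*(-2 + 2*(-3)))*(-2) = ((39/16)*(-2 - 6))*(-2) = ((39*(1/16))*(-8))*(-2) = ((39/16)*(-8))*(-2) = -39/2*(-2) = 39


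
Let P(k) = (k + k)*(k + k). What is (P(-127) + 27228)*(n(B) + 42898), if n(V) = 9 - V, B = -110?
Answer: 3946551648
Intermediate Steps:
P(k) = 4*k**2 (P(k) = (2*k)*(2*k) = 4*k**2)
(P(-127) + 27228)*(n(B) + 42898) = (4*(-127)**2 + 27228)*((9 - 1*(-110)) + 42898) = (4*16129 + 27228)*((9 + 110) + 42898) = (64516 + 27228)*(119 + 42898) = 91744*43017 = 3946551648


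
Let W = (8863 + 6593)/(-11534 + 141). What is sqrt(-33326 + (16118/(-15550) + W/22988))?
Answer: I*sqrt(7050501250925844890042491)/14544930415 ≈ 182.56*I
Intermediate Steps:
W = -15456/11393 (W = 15456/(-11393) = 15456*(-1/11393) = -15456/11393 ≈ -1.3566)
sqrt(-33326 + (16118/(-15550) + W/22988)) = sqrt(-33326 + (16118/(-15550) - 15456/11393/22988)) = sqrt(-33326 + (16118*(-1/15550) - 15456/11393*1/22988)) = sqrt(-33326 + (-8059/7775 - 552/9353653)) = sqrt(-33326 - 75385381327/72724652075) = sqrt(-2423697140432777/72724652075) = I*sqrt(7050501250925844890042491)/14544930415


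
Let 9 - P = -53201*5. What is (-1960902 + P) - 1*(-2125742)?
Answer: 430854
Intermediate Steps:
P = 266014 (P = 9 - (-53201)*5 = 9 - 1*(-266005) = 9 + 266005 = 266014)
(-1960902 + P) - 1*(-2125742) = (-1960902 + 266014) - 1*(-2125742) = -1694888 + 2125742 = 430854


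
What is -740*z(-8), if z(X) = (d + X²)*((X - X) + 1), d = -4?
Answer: -44400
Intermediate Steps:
z(X) = -4 + X² (z(X) = (-4 + X²)*((X - X) + 1) = (-4 + X²)*(0 + 1) = (-4 + X²)*1 = -4 + X²)
-740*z(-8) = -740*(-4 + (-8)²) = -740*(-4 + 64) = -740*60 = -44400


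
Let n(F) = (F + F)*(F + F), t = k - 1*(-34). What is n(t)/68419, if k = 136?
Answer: 115600/68419 ≈ 1.6896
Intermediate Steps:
t = 170 (t = 136 - 1*(-34) = 136 + 34 = 170)
n(F) = 4*F² (n(F) = (2*F)*(2*F) = 4*F²)
n(t)/68419 = (4*170²)/68419 = (4*28900)*(1/68419) = 115600*(1/68419) = 115600/68419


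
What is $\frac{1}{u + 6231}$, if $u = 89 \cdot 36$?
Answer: $\frac{1}{9435} \approx 0.00010599$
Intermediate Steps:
$u = 3204$
$\frac{1}{u + 6231} = \frac{1}{3204 + 6231} = \frac{1}{9435}$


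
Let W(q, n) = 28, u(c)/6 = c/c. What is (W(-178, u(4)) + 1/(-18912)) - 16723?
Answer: -315735841/18912 ≈ -16695.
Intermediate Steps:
u(c) = 6 (u(c) = 6*(c/c) = 6*1 = 6)
(W(-178, u(4)) + 1/(-18912)) - 16723 = (28 + 1/(-18912)) - 16723 = (28 - 1/18912) - 16723 = 529535/18912 - 16723 = -315735841/18912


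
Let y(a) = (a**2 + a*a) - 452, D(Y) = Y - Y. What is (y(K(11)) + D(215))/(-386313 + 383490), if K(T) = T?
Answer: 70/941 ≈ 0.074389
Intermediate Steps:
D(Y) = 0
y(a) = -452 + 2*a**2 (y(a) = (a**2 + a**2) - 452 = 2*a**2 - 452 = -452 + 2*a**2)
(y(K(11)) + D(215))/(-386313 + 383490) = ((-452 + 2*11**2) + 0)/(-386313 + 383490) = ((-452 + 2*121) + 0)/(-2823) = ((-452 + 242) + 0)*(-1/2823) = (-210 + 0)*(-1/2823) = -210*(-1/2823) = 70/941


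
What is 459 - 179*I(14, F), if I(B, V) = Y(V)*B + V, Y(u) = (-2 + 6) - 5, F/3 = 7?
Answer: -794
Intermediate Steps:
F = 21 (F = 3*7 = 21)
Y(u) = -1 (Y(u) = 4 - 5 = -1)
I(B, V) = V - B (I(B, V) = -B + V = V - B)
459 - 179*I(14, F) = 459 - 179*(21 - 1*14) = 459 - 179*(21 - 14) = 459 - 179*7 = 459 - 1253 = -794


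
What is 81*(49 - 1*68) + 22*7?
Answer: -1385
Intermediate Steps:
81*(49 - 1*68) + 22*7 = 81*(49 - 68) + 154 = 81*(-19) + 154 = -1539 + 154 = -1385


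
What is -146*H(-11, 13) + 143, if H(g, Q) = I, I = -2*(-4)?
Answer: -1025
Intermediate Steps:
I = 8
H(g, Q) = 8
-146*H(-11, 13) + 143 = -146*8 + 143 = -1168 + 143 = -1025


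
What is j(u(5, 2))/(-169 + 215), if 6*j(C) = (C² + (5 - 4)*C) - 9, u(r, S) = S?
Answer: -1/92 ≈ -0.010870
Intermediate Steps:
j(C) = -3/2 + C/6 + C²/6 (j(C) = ((C² + (5 - 4)*C) - 9)/6 = ((C² + 1*C) - 9)/6 = ((C² + C) - 9)/6 = ((C + C²) - 9)/6 = (-9 + C + C²)/6 = -3/2 + C/6 + C²/6)
j(u(5, 2))/(-169 + 215) = (-3/2 + (⅙)*2 + (⅙)*2²)/(-169 + 215) = (-3/2 + ⅓ + (⅙)*4)/46 = (-3/2 + ⅓ + ⅔)/46 = (1/46)*(-½) = -1/92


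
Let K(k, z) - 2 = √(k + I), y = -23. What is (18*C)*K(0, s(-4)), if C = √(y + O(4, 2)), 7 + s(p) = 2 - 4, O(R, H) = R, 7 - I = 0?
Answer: 18*I*√19*(2 + √7) ≈ 364.51*I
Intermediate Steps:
I = 7 (I = 7 - 1*0 = 7 + 0 = 7)
s(p) = -9 (s(p) = -7 + (2 - 4) = -7 - 2 = -9)
C = I*√19 (C = √(-23 + 4) = √(-19) = I*√19 ≈ 4.3589*I)
K(k, z) = 2 + √(7 + k) (K(k, z) = 2 + √(k + 7) = 2 + √(7 + k))
(18*C)*K(0, s(-4)) = (18*(I*√19))*(2 + √(7 + 0)) = (18*I*√19)*(2 + √7) = 18*I*√19*(2 + √7)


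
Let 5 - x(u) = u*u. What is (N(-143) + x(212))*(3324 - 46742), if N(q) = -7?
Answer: 1951465428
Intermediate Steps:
x(u) = 5 - u² (x(u) = 5 - u*u = 5 - u²)
(N(-143) + x(212))*(3324 - 46742) = (-7 + (5 - 1*212²))*(3324 - 46742) = (-7 + (5 - 1*44944))*(-43418) = (-7 + (5 - 44944))*(-43418) = (-7 - 44939)*(-43418) = -44946*(-43418) = 1951465428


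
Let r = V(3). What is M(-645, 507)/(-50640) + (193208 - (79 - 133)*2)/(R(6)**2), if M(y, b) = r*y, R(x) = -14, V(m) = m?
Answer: 163165025/165424 ≈ 986.34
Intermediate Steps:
r = 3
M(y, b) = 3*y
M(-645, 507)/(-50640) + (193208 - (79 - 133)*2)/(R(6)**2) = (3*(-645))/(-50640) + (193208 - (79 - 133)*2)/((-14)**2) = -1935*(-1/50640) + (193208 - (-54)*2)/196 = 129/3376 + (193208 - 1*(-108))*(1/196) = 129/3376 + (193208 + 108)*(1/196) = 129/3376 + 193316*(1/196) = 129/3376 + 48329/49 = 163165025/165424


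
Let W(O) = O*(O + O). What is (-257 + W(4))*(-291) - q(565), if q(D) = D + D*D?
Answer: -254315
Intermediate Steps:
q(D) = D + D**2
W(O) = 2*O**2 (W(O) = O*(2*O) = 2*O**2)
(-257 + W(4))*(-291) - q(565) = (-257 + 2*4**2)*(-291) - 565*(1 + 565) = (-257 + 2*16)*(-291) - 565*566 = (-257 + 32)*(-291) - 1*319790 = -225*(-291) - 319790 = 65475 - 319790 = -254315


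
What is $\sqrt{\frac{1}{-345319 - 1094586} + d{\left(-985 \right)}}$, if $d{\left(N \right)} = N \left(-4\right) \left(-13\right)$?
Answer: $\frac{i \sqrt{106195778671700405}}{1439905} \approx 226.32 i$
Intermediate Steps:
$d{\left(N \right)} = 52 N$ ($d{\left(N \right)} = - 4 N \left(-13\right) = 52 N$)
$\sqrt{\frac{1}{-345319 - 1094586} + d{\left(-985 \right)}} = \sqrt{\frac{1}{-345319 - 1094586} + 52 \left(-985\right)} = \sqrt{\frac{1}{-1439905} - 51220} = \sqrt{- \frac{1}{1439905} - 51220} = \sqrt{- \frac{73751934101}{1439905}} = \frac{i \sqrt{106195778671700405}}{1439905}$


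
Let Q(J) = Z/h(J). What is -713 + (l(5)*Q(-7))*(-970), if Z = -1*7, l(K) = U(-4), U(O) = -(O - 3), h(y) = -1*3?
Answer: -49669/3 ≈ -16556.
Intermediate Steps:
h(y) = -3
U(O) = 3 - O (U(O) = -(-3 + O) = 3 - O)
l(K) = 7 (l(K) = 3 - 1*(-4) = 3 + 4 = 7)
Z = -7
Q(J) = 7/3 (Q(J) = -7/(-3) = -7*(-⅓) = 7/3)
-713 + (l(5)*Q(-7))*(-970) = -713 + (7*(7/3))*(-970) = -713 + (49/3)*(-970) = -713 - 47530/3 = -49669/3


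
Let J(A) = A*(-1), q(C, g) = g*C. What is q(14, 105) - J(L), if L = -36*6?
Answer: 1254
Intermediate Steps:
q(C, g) = C*g
L = -216
J(A) = -A
q(14, 105) - J(L) = 14*105 - (-1)*(-216) = 1470 - 1*216 = 1470 - 216 = 1254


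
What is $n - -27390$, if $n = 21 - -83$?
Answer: $27494$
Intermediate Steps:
$n = 104$ ($n = 21 + 83 = 104$)
$n - -27390 = 104 - -27390 = 104 + 27390 = 27494$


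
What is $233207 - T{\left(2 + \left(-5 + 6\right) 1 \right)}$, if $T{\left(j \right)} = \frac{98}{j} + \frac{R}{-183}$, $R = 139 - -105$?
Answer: $\frac{699527}{3} \approx 2.3318 \cdot 10^{5}$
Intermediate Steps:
$R = 244$ ($R = 139 + 105 = 244$)
$T{\left(j \right)} = - \frac{4}{3} + \frac{98}{j}$ ($T{\left(j \right)} = \frac{98}{j} + \frac{244}{-183} = \frac{98}{j} + 244 \left(- \frac{1}{183}\right) = \frac{98}{j} - \frac{4}{3} = - \frac{4}{3} + \frac{98}{j}$)
$233207 - T{\left(2 + \left(-5 + 6\right) 1 \right)} = 233207 - \left(- \frac{4}{3} + \frac{98}{2 + \left(-5 + 6\right) 1}\right) = 233207 - \left(- \frac{4}{3} + \frac{98}{2 + 1 \cdot 1}\right) = 233207 - \left(- \frac{4}{3} + \frac{98}{2 + 1}\right) = 233207 - \left(- \frac{4}{3} + \frac{98}{3}\right) = 233207 - \frac{94}{3} = \frac{699527}{3}$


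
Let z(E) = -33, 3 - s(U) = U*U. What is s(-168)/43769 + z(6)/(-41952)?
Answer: -17137435/26611552 ≈ -0.64398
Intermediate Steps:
s(U) = 3 - U² (s(U) = 3 - U*U = 3 - U²)
s(-168)/43769 + z(6)/(-41952) = (3 - 1*(-168)²)/43769 - 33/(-41952) = (3 - 1*28224)*(1/43769) - 33*(-1/41952) = (3 - 28224)*(1/43769) + 11/13984 = -28221*1/43769 + 11/13984 = -1227/1903 + 11/13984 = -17137435/26611552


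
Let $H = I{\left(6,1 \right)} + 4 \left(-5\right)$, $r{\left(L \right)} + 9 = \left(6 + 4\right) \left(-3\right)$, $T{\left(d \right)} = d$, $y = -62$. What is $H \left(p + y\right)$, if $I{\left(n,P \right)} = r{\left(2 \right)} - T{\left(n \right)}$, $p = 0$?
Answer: $4030$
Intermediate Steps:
$r{\left(L \right)} = -39$ ($r{\left(L \right)} = -9 + \left(6 + 4\right) \left(-3\right) = -9 + 10 \left(-3\right) = -9 - 30 = -39$)
$I{\left(n,P \right)} = -39 - n$
$H = -65$ ($H = \left(-39 - 6\right) + 4 \left(-5\right) = \left(-39 - 6\right) - 20 = -45 - 20 = -65$)
$H \left(p + y\right) = - 65 \left(0 - 62\right) = \left(-65\right) \left(-62\right) = 4030$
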